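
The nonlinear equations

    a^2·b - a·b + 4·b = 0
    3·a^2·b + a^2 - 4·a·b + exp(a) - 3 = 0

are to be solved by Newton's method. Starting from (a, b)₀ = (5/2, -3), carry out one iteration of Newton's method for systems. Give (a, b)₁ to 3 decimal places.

At (5/2, -3): F = (-23.250, -10.81751).
Jacobian J = [[2·a·b - b, a^2 - a + 4], [6·a·b + 2·a - 4·b + exp(a), 3·a^2 - 4·a]].
At the point, J = [[-12.000, 7.750], [-15.81751, 8.750]] (det J = 17.58567).
Solving J·Δ = −F gives Δ = (6.801, 13.531).
Then the next iterate is (a, b)₁ = (9.301, 10.531).

(9.301, 10.531)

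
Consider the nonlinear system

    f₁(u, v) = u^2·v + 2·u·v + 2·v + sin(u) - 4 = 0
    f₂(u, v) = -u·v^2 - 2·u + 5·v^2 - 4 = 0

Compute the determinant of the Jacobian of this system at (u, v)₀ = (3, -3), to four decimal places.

486.8799

J = [[2·u·v + 2·v + cos(u), u^2 + 2·u + 2], [-v^2 - 2, -2·u·v + 10·v]].
At the point, J = [[-24.989992, 17.0000], [-11.0000, -12.0000]].
det J = 486.8799.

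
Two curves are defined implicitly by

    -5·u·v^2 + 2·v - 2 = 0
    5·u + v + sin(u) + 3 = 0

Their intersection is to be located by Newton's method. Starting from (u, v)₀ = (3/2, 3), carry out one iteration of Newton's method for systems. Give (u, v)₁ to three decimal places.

(-1.736, 4.909)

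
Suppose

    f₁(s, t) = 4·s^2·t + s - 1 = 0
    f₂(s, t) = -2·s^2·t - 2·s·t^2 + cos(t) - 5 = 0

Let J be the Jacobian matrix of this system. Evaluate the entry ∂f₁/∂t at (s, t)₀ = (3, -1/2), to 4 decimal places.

∂f₁/∂t = 4·s^2.
At (3, -1/2) this is 36.0000.

36.0000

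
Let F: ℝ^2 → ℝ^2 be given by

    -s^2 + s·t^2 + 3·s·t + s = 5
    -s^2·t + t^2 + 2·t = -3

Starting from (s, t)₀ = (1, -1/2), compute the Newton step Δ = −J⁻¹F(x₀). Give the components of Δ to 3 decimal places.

At (1, -1/2): F = (-6.250, 2.750).
Jacobian J = [[-2·s + t^2 + 3·t + 1, 2·s·t + 3·s], [-2·s·t, -s^2 + 2·t + 2]].
At the point, J = [[-2.250, 2.000], [1.000, 0.000]] (det J = -2.000).
Solving J·Δ = −F gives Δ = (-2.750, 0.031).

(-2.750, 0.031)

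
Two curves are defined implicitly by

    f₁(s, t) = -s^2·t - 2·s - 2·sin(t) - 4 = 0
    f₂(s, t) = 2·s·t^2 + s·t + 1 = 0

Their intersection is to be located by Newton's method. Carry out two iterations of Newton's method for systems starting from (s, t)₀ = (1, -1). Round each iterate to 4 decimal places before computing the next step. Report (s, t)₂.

(-3.4754, -1.9163)

At (1, -1): F = (-3.317058, 2.0000).
Jacobian J = [[-2·s·t - 2, -s^2 - 2·cos(t)], [2·t^2 + t, 4·s·t + s]].
At the point, J = [[0.0000, -2.080605], [1.0000, -3.0000]] (det J = 2.080605).
Solving J·Δ = −F gives Δ = (-6.7828, -1.5943).
Then the next iterate is (s, t)₁ = (-5.7828, -2.5943).
Round to (-5.7828, -2.5943) and repeat: F = (95.361759, -61.838709), J = [[-32.004636, -31.732903], [10.866485, 54.226472]].
Δ = (2.3074, 0.6780), so (s, t)₂ = (-3.4754, -1.9163).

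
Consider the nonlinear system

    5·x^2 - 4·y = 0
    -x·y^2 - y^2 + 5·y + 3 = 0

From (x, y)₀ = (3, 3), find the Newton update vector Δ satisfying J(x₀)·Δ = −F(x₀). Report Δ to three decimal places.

At (3, 3): F = (33.000, -18.000).
Jacobian J = [[10·x, -4], [-y^2, -2·x·y - 2·y + 5]].
At the point, J = [[30.000, -4.000], [-9.000, -19.000]] (det J = -606.000).
Solving J·Δ = −F gives Δ = (-1.153, -0.401).

(-1.153, -0.401)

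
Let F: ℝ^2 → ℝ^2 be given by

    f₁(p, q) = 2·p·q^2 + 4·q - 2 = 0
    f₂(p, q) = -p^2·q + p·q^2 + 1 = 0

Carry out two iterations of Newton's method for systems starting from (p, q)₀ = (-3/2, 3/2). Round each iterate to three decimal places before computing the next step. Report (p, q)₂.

(0.773, 2.394)

At (-3/2, 3/2): F = (-2.750, -5.750).
Jacobian J = [[2·q^2, 4·p·q + 4], [-2·p·q + q^2, -p^2 + 2·p·q]].
At the point, J = [[4.500, -5.000], [6.750, -6.750]] (det J = 3.375).
Solving J·Δ = −F gives Δ = (3.019, 2.167).
Then the next iterate is (p, q)₁ = (1.519, 3.667).
Round to (1.519, 3.667) and repeat: F = (53.51965, 12.96473), J = [[26.89378, 26.28069], [2.30654, 8.83298]].
Δ = (-0.746, -1.273), so (p, q)₂ = (0.773, 2.394).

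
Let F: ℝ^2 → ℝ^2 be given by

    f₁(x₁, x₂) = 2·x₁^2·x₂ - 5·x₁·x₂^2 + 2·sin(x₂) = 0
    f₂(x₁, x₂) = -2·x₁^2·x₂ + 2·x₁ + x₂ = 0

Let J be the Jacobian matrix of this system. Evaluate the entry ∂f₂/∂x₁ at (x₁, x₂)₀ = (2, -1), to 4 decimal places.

∂f₂/∂x₁ = -4·x₁·x₂ + 2.
At (2, -1) this is 10.0000.

10.0000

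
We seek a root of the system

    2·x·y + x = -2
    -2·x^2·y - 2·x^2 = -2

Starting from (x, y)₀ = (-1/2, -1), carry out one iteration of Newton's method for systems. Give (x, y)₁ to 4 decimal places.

At (-1/2, -1): F = (2.5000, 2.0000).
Jacobian J = [[2·y + 1, 2·x], [-4·x·y - 4·x, -2·x^2]].
At the point, J = [[-1.0000, -1.0000], [0.0000, -0.5000]] (det J = 0.5000).
Solving J·Δ = −F gives Δ = (-1.5000, 4.0000).
Then the next iterate is (x, y)₁ = (-2.0000, 3.0000).

(-2.0000, 3.0000)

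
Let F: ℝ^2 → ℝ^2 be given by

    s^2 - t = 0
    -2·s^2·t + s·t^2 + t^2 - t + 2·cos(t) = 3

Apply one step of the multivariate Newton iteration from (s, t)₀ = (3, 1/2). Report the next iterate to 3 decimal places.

(1.568, 0.405)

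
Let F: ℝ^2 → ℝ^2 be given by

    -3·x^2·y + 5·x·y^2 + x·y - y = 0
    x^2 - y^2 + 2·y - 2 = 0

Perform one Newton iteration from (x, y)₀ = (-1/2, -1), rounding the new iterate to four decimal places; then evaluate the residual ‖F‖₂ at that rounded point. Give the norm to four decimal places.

At (-1/2, -1): F = (-0.2500, -4.7500).
Jacobian J = [[-6·x·y + 5·y^2 + y, -3·x^2 + 10·x·y + x - 1], [2·x, -2·y + 2]].
At the point, J = [[1.0000, 2.7500], [-1.0000, 4.0000]] (det J = 6.7500).
Solving J·Δ = −F gives Δ = (-1.7870, 0.7407).
Then the next iterate is (x, y)₁ = (-2.2870, -0.2593).
Re-evaluating at (-2.2870, -0.2593): F = (4.152174, 2.644533), so ‖F‖₂ = 4.9228.

4.9228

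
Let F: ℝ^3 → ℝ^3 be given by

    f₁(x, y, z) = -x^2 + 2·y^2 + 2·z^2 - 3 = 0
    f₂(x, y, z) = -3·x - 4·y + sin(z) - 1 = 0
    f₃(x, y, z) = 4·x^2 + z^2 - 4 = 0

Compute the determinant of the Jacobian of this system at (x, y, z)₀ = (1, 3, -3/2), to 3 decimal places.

-317.209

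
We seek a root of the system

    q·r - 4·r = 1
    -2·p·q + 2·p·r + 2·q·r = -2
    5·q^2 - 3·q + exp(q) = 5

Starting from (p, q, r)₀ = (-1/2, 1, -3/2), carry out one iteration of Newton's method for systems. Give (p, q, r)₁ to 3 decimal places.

At (-1/2, 1, -3/2): F = (3.500, 1.500, -0.28172).
Jacobian J = [[0, r, q - 4], [-2·q + 2·r, -2·p + 2·r, 2·p + 2·q], [0, 10·q + exp(q) - 3, 0]].
At the point, J = [[0.000, -1.500, -3.000], [-5.000, -2.000, 1.000], [0.000, 9.71828, 0.000]] (det J = 145.77423).
Solving J·Δ = −F gives Δ = (0.519, 0.029, 1.152).
Then the next iterate is (p, q, r)₁ = (0.019, 1.029, -0.348).

(0.019, 1.029, -0.348)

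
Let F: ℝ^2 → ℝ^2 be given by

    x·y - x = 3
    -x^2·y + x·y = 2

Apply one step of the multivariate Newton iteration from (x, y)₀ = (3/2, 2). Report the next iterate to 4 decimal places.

(0.2857, 3.8095)

At (3/2, 2): F = (-1.5000, -3.5000).
Jacobian J = [[y - 1, x], [-2·x·y + y, -x^2 + x]].
At the point, J = [[1.0000, 1.5000], [-4.0000, -0.7500]] (det J = 5.2500).
Solving J·Δ = −F gives Δ = (-1.2143, 1.8095).
Then the next iterate is (x, y)₁ = (0.2857, 3.8095).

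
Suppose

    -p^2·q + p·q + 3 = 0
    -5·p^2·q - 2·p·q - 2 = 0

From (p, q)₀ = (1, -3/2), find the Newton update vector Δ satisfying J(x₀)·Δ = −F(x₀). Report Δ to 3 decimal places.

(-2.000, -3.929)

At (1, -3/2): F = (3.000, 8.500).
Jacobian J = [[-2·p·q + q, -p^2 + p], [-10·p·q - 2·q, -5·p^2 - 2·p]].
At the point, J = [[1.500, 0.000], [18.000, -7.000]] (det J = -10.500).
Solving J·Δ = −F gives Δ = (-2.000, -3.929).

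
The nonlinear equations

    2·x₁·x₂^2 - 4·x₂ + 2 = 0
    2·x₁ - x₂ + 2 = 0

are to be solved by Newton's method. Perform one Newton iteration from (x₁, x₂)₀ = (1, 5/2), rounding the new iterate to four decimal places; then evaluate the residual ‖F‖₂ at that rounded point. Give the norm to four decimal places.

2.0502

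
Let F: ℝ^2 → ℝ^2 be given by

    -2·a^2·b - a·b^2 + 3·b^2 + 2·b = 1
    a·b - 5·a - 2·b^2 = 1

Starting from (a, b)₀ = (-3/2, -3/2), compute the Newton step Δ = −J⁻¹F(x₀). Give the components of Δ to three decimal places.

(0.814, 0.232)

At (-3/2, -3/2): F = (12.875, 4.250).
Jacobian J = [[-4·a·b - b^2, -2·a^2 - 2·a·b + 6·b + 2], [b - 5, a - 4·b]].
At the point, J = [[-11.250, -16.000], [-6.500, 4.500]] (det J = -154.625).
Solving J·Δ = −F gives Δ = (0.814, 0.232).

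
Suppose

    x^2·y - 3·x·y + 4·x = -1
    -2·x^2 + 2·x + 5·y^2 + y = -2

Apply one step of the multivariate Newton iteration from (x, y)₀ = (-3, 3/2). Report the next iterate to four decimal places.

(-1.9542, 1.1631)

At (-3, 3/2): F = (16.0000, -9.2500).
Jacobian J = [[2·x·y - 3·y + 4, x^2 - 3·x], [-4·x + 2, 10·y + 1]].
At the point, J = [[-9.5000, 18.0000], [14.0000, 16.0000]] (det J = -404.0000).
Solving J·Δ = −F gives Δ = (1.0458, -0.3369).
Then the next iterate is (x, y)₁ = (-1.9542, 1.1631).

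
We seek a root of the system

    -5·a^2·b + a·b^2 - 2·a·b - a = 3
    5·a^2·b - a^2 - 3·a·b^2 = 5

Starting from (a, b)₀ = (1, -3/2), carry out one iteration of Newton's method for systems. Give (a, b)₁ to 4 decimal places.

(3.5000, 4.1875)

At (1, -3/2): F = (8.7500, -20.2500).
Jacobian J = [[-10·a·b + b^2 - 2·b - 1, -5·a^2 + 2·a·b - 2·a], [10·a·b - 2·a - 3·b^2, 5·a^2 - 6·a·b]].
At the point, J = [[19.2500, -10.0000], [-23.7500, 14.0000]] (det J = 32.0000).
Solving J·Δ = −F gives Δ = (2.5000, 5.6875).
Then the next iterate is (a, b)₁ = (3.5000, 4.1875).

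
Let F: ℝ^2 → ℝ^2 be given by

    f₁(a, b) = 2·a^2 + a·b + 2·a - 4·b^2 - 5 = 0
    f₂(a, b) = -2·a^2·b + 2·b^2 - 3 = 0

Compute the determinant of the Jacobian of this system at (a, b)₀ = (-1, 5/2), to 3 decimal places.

214.000

J = [[4·a + b + 2, a - 8·b], [-4·a·b, -2·a^2 + 4·b]].
At the point, J = [[0.500, -21.000], [10.000, 8.000]].
det J = 214.000.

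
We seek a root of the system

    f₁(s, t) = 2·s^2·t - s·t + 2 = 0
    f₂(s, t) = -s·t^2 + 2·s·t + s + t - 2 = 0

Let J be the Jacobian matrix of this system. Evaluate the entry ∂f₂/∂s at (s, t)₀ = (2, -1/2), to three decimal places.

-0.250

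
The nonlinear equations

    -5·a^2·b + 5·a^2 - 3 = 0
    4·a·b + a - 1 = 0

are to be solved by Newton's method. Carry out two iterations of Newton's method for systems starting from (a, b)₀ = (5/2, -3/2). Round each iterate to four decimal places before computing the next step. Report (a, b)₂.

(1.1929, -0.1954)

At (5/2, -3/2): F = (75.1250, -13.5000).
Jacobian J = [[-10·a·b + 10·a, -5·a^2], [4·b + 1, 4·a]].
At the point, J = [[62.5000, -31.2500], [-5.0000, 10.0000]] (det J = 468.7500).
Solving J·Δ = −F gives Δ = (-0.7027, 0.9987).
Then the next iterate is (a, b)₁ = (1.7973, -0.5013).
Round to (1.7973, -0.5013) and repeat: F = (21.248152, -2.806646), J = [[26.982865, -16.151436], [-1.0052, 7.1892]].
Δ = (-0.6044, 0.3059), so (a, b)₂ = (1.1929, -0.1954).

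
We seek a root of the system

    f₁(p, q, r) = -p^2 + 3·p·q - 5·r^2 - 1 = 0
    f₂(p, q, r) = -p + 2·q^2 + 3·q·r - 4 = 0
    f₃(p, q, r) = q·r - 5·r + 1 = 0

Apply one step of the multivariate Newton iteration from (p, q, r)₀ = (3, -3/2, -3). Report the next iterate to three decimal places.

(5.698, -1.956, 0.364)

At (3, -3/2, -3): F = (-68.500, 11.000, 20.500).
Jacobian J = [[-2·p + 3·q, 3·p, -10·r], [-1, 4·q + 3·r, 3·q], [0, r, q - 5]].
At the point, J = [[-10.500, 9.000, 30.000], [-1.000, -15.000, -4.500], [0.000, -3.000, -6.500]] (det J = -850.500).
Solving J·Δ = −F gives Δ = (2.698, -0.456, 3.364).
Then the next iterate is (p, q, r)₁ = (5.698, -1.956, 0.364).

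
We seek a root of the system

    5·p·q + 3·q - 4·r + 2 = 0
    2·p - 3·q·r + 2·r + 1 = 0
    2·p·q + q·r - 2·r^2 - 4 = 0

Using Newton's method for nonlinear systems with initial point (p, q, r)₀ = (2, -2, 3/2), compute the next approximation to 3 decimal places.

(1.570, -0.360, 0.405)

At (2, -2, 3/2): F = (-30.000, 17.000, -19.500).
Jacobian J = [[5·q, 5·p + 3, -4], [2, -3·r, -3·q + 2], [2·q, 2·p + r, q - 4·r]].
At the point, J = [[-10.000, 13.000, -4.000], [2.000, -4.500, 8.000], [-4.000, 5.500, -8.000]] (det J = -100.000).
Solving J·Δ = −F gives Δ = (-0.430, 1.640, -1.095).
Then the next iterate is (p, q, r)₁ = (1.570, -0.360, 0.405).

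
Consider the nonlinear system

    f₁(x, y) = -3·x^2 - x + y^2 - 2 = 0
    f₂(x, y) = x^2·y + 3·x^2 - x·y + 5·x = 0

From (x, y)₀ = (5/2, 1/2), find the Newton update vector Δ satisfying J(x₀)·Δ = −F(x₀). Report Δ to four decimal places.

(-1.4558, -0.2927)

At (5/2, 1/2): F = (-23.0000, 33.1250).
Jacobian J = [[-6·x - 1, 2·y], [2·x·y + 6·x - y + 5, x^2 - x]].
At the point, J = [[-16.0000, 1.0000], [22.0000, 3.7500]] (det J = -82.0000).
Solving J·Δ = −F gives Δ = (-1.4558, -0.2927).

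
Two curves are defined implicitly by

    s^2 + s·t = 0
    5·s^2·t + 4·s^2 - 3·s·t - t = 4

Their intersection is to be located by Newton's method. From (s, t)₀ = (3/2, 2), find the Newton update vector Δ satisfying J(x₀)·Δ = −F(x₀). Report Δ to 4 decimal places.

At (3/2, 2): F = (5.2500, 16.5000).
Jacobian J = [[2·s + t, s], [10·s·t + 8·s - 3·t, 5·s^2 - 3·s - 1]].
At the point, J = [[5.0000, 1.5000], [36.0000, 5.7500]] (det J = -25.2500).
Solving J·Δ = −F gives Δ = (0.2153, -4.2178).

(0.2153, -4.2178)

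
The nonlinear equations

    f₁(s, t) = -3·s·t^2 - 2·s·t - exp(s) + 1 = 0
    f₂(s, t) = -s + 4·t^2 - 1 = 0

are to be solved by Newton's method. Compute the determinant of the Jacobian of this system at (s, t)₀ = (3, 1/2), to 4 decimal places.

-102.3421

J = [[-3·t^2 - 2·t - exp(s), -6·s·t - 2·s], [-1, 8·t]].
At the point, J = [[-21.835537, -15.0000], [-1.0000, 4.0000]].
det J = -102.3421.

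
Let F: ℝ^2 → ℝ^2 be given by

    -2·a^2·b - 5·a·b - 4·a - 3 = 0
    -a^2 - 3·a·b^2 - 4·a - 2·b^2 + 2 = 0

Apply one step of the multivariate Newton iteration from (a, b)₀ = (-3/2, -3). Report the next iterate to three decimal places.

At (-3/2, -3): F = (-6.000, 28.250).
Jacobian J = [[-4·a·b - 5·b - 4, -2·a^2 - 5·a], [-2·a - 3·b^2 - 4, -6·a·b - 4·b]].
At the point, J = [[-7.000, 3.000], [-28.000, -15.000]] (det J = 189.000).
Solving J·Δ = −F gives Δ = (-0.028, 1.935).
Then the next iterate is (a, b)₁ = (-1.528, -1.065).

(-1.528, -1.065)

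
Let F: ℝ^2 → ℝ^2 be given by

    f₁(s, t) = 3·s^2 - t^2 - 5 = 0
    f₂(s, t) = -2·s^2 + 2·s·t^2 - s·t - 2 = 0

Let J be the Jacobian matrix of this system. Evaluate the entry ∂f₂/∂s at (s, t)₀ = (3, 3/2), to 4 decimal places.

-9.0000

∂f₂/∂s = -4·s + 2·t^2 - t.
At (3, 3/2) this is -9.0000.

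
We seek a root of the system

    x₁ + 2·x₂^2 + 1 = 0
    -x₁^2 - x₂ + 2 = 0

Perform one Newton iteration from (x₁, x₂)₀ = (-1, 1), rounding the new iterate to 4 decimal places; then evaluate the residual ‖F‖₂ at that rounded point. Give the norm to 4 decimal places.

At (-1, 1): F = (2.0000, 0.0000).
Jacobian J = [[1, 4·x₂], [-2·x₁, -1]].
At the point, J = [[1.0000, 4.0000], [2.0000, -1.0000]] (det J = -9.0000).
Solving J·Δ = −F gives Δ = (-0.2222, -0.4444).
Then the next iterate is (x₁, x₂)₁ = (-1.2222, 0.5556).
Re-evaluating at (-1.2222, 0.5556): F = (0.395183, -0.049373), so ‖F‖₂ = 0.3983.

0.3983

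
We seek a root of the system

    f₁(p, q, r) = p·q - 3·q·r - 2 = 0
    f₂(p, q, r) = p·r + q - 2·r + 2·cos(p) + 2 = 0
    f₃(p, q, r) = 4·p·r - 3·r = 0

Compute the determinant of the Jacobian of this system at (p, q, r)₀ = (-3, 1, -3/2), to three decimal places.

J = [[q, p - 3·r, -3·q], [r - 2·sin(p), 1, p - 2], [4·r, 0, 4·p - 3]].
At the point, J = [[1.000, 1.500, -3.000], [-1.21776, 1.000, -5.000], [-6.000, 0.000, -15.000]].
det J = -15.400.

-15.400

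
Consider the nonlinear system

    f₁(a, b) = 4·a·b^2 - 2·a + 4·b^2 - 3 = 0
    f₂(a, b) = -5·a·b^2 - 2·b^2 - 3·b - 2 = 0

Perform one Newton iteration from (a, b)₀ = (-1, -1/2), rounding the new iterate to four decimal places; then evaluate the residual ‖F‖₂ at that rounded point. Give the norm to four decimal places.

1.0607

At (-1, -1/2): F = (-1.0000, 0.2500).
Jacobian J = [[4·b^2 - 2, 8·a·b + 8·b], [-5·b^2, -10·a·b - 4·b - 3]].
At the point, J = [[-1.0000, 0.0000], [-1.2500, -6.0000]] (det J = 6.0000).
Solving J·Δ = −F gives Δ = (-1.0000, 0.2500).
Then the next iterate is (a, b)₁ = (-2.0000, -0.2500).
Re-evaluating at (-2.0000, -0.2500): F = (0.7500, -0.7500), so ‖F‖₂ = 1.0607.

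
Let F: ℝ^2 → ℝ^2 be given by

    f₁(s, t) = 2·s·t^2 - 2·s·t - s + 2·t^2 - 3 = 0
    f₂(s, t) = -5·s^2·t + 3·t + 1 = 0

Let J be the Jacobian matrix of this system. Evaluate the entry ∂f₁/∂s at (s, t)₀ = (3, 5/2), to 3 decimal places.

6.500

∂f₁/∂s = 2·t^2 - 2·t - 1.
At (3, 5/2) this is 6.500.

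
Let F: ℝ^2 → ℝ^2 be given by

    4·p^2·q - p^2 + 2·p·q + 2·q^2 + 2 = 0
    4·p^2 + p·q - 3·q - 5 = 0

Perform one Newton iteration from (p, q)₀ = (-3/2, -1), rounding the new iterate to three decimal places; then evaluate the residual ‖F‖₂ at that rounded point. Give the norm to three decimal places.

4.679

At (-3/2, -1): F = (-4.250, 8.500).
Jacobian J = [[8·p·q - 2·p + 2·q, 4·p^2 + 2·p + 4·q], [8·p + q, p - 3]].
At the point, J = [[13.000, 2.000], [-13.000, -4.500]] (det J = -32.500).
Solving J·Δ = −F gives Δ = (0.065, 1.700).
Then the next iterate is (p, q)₁ = (-1.435, 0.700).
Re-evaluating at (-1.435, 0.700): F = (4.67760, 0.13240), so ‖F‖₂ = 4.679.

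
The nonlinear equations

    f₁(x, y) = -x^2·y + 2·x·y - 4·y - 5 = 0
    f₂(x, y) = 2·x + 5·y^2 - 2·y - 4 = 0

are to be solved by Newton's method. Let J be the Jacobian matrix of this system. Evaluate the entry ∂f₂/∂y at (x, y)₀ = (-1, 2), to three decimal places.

18.000

∂f₂/∂y = 10·y - 2.
At (-1, 2) this is 18.000.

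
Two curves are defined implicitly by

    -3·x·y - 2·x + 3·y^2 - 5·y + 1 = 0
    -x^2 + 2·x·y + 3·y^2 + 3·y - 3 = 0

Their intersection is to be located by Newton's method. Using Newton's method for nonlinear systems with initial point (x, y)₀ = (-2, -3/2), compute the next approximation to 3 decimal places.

(-7.441, -1.919)

At (-2, -3/2): F = (10.250, 1.250).
Jacobian J = [[-3·y - 2, -3·x + 6·y - 5], [-2·x + 2·y, 2·x + 6·y + 3]].
At the point, J = [[2.500, -8.000], [1.000, -10.000]] (det J = -17.000).
Solving J·Δ = −F gives Δ = (-5.441, -0.419).
Then the next iterate is (x, y)₁ = (-7.441, -1.919).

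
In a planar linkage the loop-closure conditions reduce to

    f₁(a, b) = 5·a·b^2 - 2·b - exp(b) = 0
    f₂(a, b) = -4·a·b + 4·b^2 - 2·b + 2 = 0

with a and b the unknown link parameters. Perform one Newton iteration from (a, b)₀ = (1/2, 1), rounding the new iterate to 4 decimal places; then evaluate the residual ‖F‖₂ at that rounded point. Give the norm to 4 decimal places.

0.2519

At (1/2, 1): F = (-2.218282, 2.0000).
Jacobian J = [[5·b^2, 10·a·b - exp(b) - 2], [-4·b, -4·a + 8·b - 2]].
At the point, J = [[5.0000, 0.281718], [-4.0000, 4.0000]] (det J = 21.126873).
Solving J·Δ = −F gives Δ = (0.4467, -0.0533).
Then the next iterate is (a, b)₁ = (0.9467, 0.9467).
Re-evaluating at (0.9467, 0.9467): F = (-0.228235, 0.1066), so ‖F‖₂ = 0.2519.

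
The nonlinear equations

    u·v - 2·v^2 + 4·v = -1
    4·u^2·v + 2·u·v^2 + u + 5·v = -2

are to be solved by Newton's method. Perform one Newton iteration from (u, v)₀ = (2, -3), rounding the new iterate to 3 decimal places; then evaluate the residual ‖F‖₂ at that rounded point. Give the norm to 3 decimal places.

9.575

At (2, -3): F = (-35.000, -23.000).
Jacobian J = [[v, u - 4·v + 4], [8·u·v + 2·v^2 + 1, 4·u^2 + 4·u·v + 5]].
At the point, J = [[-3.000, 18.000], [-29.000, -3.000]] (det J = 531.000).
Solving J·Δ = −F gives Δ = (-0.977, 1.782).
Then the next iterate is (u, v)₁ = (1.023, -1.218).
Re-evaluating at (1.023, -1.218): F = (-8.08506, -5.13040), so ‖F‖₂ = 9.575.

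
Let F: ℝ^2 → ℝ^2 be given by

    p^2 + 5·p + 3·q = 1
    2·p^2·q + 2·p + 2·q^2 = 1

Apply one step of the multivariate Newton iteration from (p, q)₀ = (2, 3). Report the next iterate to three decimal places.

At (2, 3): F = (22.000, 45.000).
Jacobian J = [[2·p + 5, 3], [4·p·q + 2, 2·p^2 + 4·q]].
At the point, J = [[9.000, 3.000], [26.000, 20.000]] (det J = 102.000).
Solving J·Δ = −F gives Δ = (-2.990, 1.637).
Then the next iterate is (p, q)₁ = (-0.990, 4.637).

(-0.990, 4.637)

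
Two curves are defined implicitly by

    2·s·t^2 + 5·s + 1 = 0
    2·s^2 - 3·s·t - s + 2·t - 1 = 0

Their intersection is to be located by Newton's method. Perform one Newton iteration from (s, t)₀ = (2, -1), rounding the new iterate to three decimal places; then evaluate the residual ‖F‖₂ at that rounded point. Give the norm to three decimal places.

At (2, -1): F = (15.000, 9.000).
Jacobian J = [[2·t^2 + 5, 4·s·t], [4·s - 3·t - 1, -3·s + 2]].
At the point, J = [[7.000, -8.000], [10.000, -4.000]] (det J = 52.000).
Solving J·Δ = −F gives Δ = (-0.231, 1.673).
Then the next iterate is (s, t)₁ = (1.769, 0.673).
Re-evaluating at (1.769, 0.673): F = (11.44746, 1.26411), so ‖F‖₂ = 11.517.

11.517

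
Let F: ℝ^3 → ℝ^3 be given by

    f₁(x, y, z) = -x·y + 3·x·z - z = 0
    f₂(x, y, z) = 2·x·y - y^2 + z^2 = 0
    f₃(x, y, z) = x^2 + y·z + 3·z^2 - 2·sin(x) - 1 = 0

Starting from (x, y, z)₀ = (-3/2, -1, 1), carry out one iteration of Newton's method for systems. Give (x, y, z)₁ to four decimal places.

At (-3/2, -1, 1): F = (-7.0000, 3.0000, 5.244990).
Jacobian J = [[-y + 3·z, -x, 3·x - 1], [2·y, 2·x - 2·y, 2·z], [2·x - 2·cos(x), z, y + 6·z]].
At the point, J = [[4.0000, 1.5000, -5.5000], [-2.0000, -1.0000, 2.0000], [-3.141474, 1.0000, 5.0000]] (det J = 5.853686).
Solving J·Δ = −F gives Δ = (0.5317, 0.3619, -0.7873).
Then the next iterate is (x, y, z)₁ = (-0.9683, -0.6381, 0.2127).

(-0.9683, -0.6381, 0.2127)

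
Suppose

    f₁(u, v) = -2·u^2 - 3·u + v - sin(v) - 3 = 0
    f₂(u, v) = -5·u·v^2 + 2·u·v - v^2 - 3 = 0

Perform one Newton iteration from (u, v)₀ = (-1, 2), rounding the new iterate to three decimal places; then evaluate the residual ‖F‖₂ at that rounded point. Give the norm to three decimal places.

2.112

At (-1, 2): F = (-0.90930, 9.000).
Jacobian J = [[-4·u - 3, -cos(v) + 1], [-5·v^2 + 2·v, -10·u·v + 2·u - 2·v]].
At the point, J = [[1.000, 1.41615], [-16.000, 14.000]] (det J = 36.65835).
Solving J·Δ = −F gives Δ = (0.695, 0.151).
Then the next iterate is (u, v)₁ = (-0.305, 2.151).
Re-evaluating at (-0.305, 2.151): F = (-0.95640, -1.88304), so ‖F‖₂ = 2.112.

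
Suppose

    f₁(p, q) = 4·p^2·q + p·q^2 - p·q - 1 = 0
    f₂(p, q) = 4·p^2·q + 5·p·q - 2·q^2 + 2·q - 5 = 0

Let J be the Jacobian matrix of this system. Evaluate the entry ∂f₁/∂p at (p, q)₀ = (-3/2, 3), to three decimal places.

∂f₁/∂p = 8·p·q + q^2 - q.
At (-3/2, 3) this is -30.000.

-30.000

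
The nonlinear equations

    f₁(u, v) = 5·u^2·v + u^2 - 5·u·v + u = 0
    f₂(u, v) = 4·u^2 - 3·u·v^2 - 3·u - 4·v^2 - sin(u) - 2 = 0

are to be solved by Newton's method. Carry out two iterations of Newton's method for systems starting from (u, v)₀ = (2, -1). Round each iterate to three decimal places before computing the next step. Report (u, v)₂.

At (2, -1): F = (-4.000, -2.90930).
Jacobian J = [[10·u·v + 2·u - 5·v + 1, 5·u^2 - 5·u], [8·u - 3·v^2 - cos(u) - 3, -6·u·v - 8·v]].
At the point, J = [[-10.000, 10.000], [10.41615, 20.000]] (det J = -304.16147).
Solving J·Δ = −F gives Δ = (-0.167, 0.233).
Then the next iterate is (u, v)₁ = (1.833, -0.767).
Round to (1.833, -0.767) and repeat: F = (-0.66273, -0.61342), J = [[-5.55811, 7.63444], [10.15834, 14.57147]].
Δ = (-0.031, 0.064), so (u, v)₂ = (1.802, -0.703).

(1.802, -0.703)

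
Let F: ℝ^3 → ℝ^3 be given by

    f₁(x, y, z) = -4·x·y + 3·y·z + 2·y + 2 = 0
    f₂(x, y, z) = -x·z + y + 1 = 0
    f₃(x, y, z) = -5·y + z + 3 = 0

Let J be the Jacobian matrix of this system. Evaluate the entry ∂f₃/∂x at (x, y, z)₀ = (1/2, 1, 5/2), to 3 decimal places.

0.000

∂f₃/∂x = 0.
At (1/2, 1, 5/2) this is 0.000.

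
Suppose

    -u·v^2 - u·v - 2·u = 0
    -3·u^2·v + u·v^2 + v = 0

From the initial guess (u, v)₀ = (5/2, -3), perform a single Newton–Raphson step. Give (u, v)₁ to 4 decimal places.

At (5/2, -3): F = (-20.0000, 75.7500).
Jacobian J = [[-v^2 - v - 2, -2·u·v - u], [-6·u·v + v^2, -3·u^2 + 2·u·v + 1]].
At the point, J = [[-8.0000, 12.5000], [54.0000, -32.7500]] (det J = -413.0000).
Solving J·Δ = −F gives Δ = (-0.7067, 1.1477).
Then the next iterate is (u, v)₁ = (1.7933, -1.8523).

(1.7933, -1.8523)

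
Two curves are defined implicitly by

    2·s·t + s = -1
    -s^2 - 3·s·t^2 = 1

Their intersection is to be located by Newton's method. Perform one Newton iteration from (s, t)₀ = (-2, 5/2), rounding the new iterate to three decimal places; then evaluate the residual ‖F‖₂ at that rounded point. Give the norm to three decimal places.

4.149

At (-2, 5/2): F = (-11.000, 32.500).
Jacobian J = [[2·t + 1, 2·s], [-2·s - 3·t^2, -6·s·t]].
At the point, J = [[6.000, -4.000], [-14.750, 30.000]] (det J = 121.000).
Solving J·Δ = −F gives Δ = (1.653, -0.271).
Then the next iterate is (s, t)₁ = (-0.347, 2.229).
Re-evaluating at (-0.347, 2.229): F = (-0.89393, 4.05174), so ‖F‖₂ = 4.149.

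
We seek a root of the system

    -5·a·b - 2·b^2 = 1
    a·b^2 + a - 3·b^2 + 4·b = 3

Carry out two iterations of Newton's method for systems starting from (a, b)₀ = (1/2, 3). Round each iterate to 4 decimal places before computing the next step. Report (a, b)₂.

At (1/2, 3): F = (-26.5000, -13.0000).
Jacobian J = [[-5·b, -5·a - 4·b], [b^2 + 1, 2·a·b - 6·b + 4]].
At the point, J = [[-15.0000, -14.5000], [10.0000, -11.0000]] (det J = 310.0000).
Solving J·Δ = −F gives Δ = (-0.3323, -1.4839).
Then the next iterate is (a, b)₁ = (0.1677, 1.5161).
Round to (0.1677, 1.5161) and repeat: F = (-6.868368, -3.278109), J = [[-7.5805, -6.9029], [3.298559, -4.588100]].
Δ = (-0.1544, -0.8255), so (a, b)₂ = (0.0133, 0.6906).

(0.0133, 0.6906)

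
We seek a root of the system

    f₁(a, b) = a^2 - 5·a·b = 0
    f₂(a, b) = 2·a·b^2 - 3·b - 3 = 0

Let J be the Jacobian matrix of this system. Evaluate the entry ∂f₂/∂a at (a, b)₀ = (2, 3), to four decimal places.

∂f₂/∂a = 2·b^2.
At (2, 3) this is 18.0000.

18.0000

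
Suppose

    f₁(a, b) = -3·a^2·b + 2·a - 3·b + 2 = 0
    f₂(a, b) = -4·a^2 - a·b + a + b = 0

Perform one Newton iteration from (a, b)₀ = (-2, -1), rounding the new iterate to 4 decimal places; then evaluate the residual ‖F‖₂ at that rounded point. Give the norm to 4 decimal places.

7.3297

At (-2, -1): F = (13.0000, -21.0000).
Jacobian J = [[-6·a·b + 2, -3·a^2 - 3], [-8·a - b + 1, -a + 1]].
At the point, J = [[-10.0000, -15.0000], [18.0000, 3.0000]] (det J = 240.0000).
Solving J·Δ = −F gives Δ = (1.1500, 0.1000).
Then the next iterate is (a, b)₁ = (-0.8500, -0.9000).
Re-evaluating at (-0.8500, -0.9000): F = (4.950750, -5.4050), so ‖F‖₂ = 7.3297.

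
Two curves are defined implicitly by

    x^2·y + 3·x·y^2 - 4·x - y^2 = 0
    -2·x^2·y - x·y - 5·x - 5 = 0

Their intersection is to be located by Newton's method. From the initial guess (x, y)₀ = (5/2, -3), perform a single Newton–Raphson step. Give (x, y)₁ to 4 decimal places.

At (5/2, -3): F = (29.7500, 27.5000).
Jacobian J = [[2·x·y + 3·y^2 - 4, x^2 + 6·x·y - 2·y], [-4·x·y - y - 5, -2·x^2 - x]].
At the point, J = [[8.0000, -32.7500], [28.0000, -15.0000]] (det J = 797.0000).
Solving J·Δ = −F gives Δ = (-0.5701, 0.7691).
Then the next iterate is (x, y)₁ = (1.9299, -2.2309).

(1.9299, -2.2309)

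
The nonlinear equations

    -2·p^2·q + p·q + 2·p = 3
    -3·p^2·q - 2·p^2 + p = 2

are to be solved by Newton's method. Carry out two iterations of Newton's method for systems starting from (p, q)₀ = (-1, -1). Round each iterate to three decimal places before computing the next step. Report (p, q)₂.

At (-1, -1): F = (-2.000, -2.000).
Jacobian J = [[-4·p·q + q + 2, -2·p^2 + p], [-6·p·q - 4·p + 1, -3·p^2]].
At the point, J = [[-3.000, -3.000], [-1.000, -3.000]] (det J = 6.000).
Solving J·Δ = −F gives Δ = (0.000, -0.667).
Then the next iterate is (p, q)₁ = (-1.000, -1.667).
Round to (-1.000, -1.667) and repeat: F = (0.001, 0.001), J = [[-6.335, -3.000], [-5.002, -3.000]].
Δ = (0.000, 0.000), so (p, q)₂ = (-1.000, -1.667).

(-1.000, -1.667)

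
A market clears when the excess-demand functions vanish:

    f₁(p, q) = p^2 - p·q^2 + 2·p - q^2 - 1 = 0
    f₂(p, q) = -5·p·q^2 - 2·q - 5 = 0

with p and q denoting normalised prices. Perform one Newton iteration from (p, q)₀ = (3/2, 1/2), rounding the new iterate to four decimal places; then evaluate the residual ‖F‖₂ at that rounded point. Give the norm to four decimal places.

4.7018

At (3/2, 1/2): F = (3.6250, -7.8750).
Jacobian J = [[2·p - q^2 + 2, -2·p·q - 2·q], [-5·q^2, -10·p·q - 2]].
At the point, J = [[4.7500, -2.5000], [-1.2500, -9.5000]] (det J = -48.2500).
Solving J·Δ = −F gives Δ = (-1.1218, -0.6813).
Then the next iterate is (p, q)₁ = (0.3782, -0.1813).
Re-evaluating at (0.3782, -0.1813): F = (-0.145866, -4.699557), so ‖F‖₂ = 4.7018.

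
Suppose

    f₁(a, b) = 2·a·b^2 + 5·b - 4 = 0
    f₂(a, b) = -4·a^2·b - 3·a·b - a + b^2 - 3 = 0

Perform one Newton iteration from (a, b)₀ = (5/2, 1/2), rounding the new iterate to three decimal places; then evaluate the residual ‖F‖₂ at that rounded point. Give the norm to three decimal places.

4.491

At (5/2, 1/2): F = (-0.250, -21.500).
Jacobian J = [[2·b^2, 4·a·b + 5], [-8·a·b - 3·b - 1, -4·a^2 - 3·a + 2·b]].
At the point, J = [[0.500, 10.000], [-12.500, -31.500]] (det J = 109.250).
Solving J·Δ = −F gives Δ = (-2.040, 0.127).
Then the next iterate is (a, b)₁ = (0.460, 0.627).
Re-evaluating at (0.460, 0.627): F = (-0.50332, -4.46282), so ‖F‖₂ = 4.491.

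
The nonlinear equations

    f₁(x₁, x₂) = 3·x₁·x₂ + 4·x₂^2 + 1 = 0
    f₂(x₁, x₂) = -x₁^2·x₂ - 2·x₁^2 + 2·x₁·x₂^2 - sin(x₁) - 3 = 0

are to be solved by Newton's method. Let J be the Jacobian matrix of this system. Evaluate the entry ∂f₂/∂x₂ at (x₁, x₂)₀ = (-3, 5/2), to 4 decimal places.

-39.0000

∂f₂/∂x₂ = -x₁^2 + 4·x₁·x₂.
At (-3, 5/2) this is -39.0000.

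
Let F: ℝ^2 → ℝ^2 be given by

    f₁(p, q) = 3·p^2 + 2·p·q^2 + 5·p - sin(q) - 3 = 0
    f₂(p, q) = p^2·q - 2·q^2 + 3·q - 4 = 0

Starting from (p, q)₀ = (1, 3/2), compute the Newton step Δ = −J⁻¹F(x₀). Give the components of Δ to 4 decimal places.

At (1, 3/2): F = (8.502505, -2.5000).
Jacobian J = [[6·p + 2·q^2 + 5, 4·p·q - cos(q)], [2·p·q, p^2 - 4·q + 3]].
At the point, J = [[15.5000, 5.929263], [3.0000, -2.0000]] (det J = -48.787788).
Solving J·Δ = −F gives Δ = (-0.0447, -1.3171).

(-0.0447, -1.3171)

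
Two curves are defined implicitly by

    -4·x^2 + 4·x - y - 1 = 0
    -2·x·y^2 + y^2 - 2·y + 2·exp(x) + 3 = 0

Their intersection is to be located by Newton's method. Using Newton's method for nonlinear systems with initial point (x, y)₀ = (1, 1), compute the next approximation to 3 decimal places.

At (1, 1): F = (-2.000, 5.43656).
Jacobian J = [[-8·x + 4, -1], [-2·y^2 + 2·exp(x), -4·x·y + 2·y - 2]].
At the point, J = [[-4.000, -1.000], [3.43656, -4.000]] (det J = 19.43656).
Solving J·Δ = −F gives Δ = (-0.691, 0.765).
Then the next iterate is (x, y)₁ = (0.309, 1.765).

(0.309, 1.765)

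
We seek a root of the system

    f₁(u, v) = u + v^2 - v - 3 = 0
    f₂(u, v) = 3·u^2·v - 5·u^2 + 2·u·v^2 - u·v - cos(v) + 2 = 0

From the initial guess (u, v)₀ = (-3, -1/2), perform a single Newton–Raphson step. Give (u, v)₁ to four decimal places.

At (-3, -1/2): F = (-5.2500, -60.377583).
Jacobian J = [[1, 2·v - 1], [6·u·v - 10·u + 2·v^2 - v, 3·u^2 + 4·u·v - u + sin(v)]].
At the point, J = [[1.0000, -2.0000], [40.0000, 35.520574]] (det J = 115.520574).
Solving J·Δ = −F gives Δ = (2.6596, -1.2952).
Then the next iterate is (u, v)₁ = (-0.3404, -1.7952).

(-0.3404, -1.7952)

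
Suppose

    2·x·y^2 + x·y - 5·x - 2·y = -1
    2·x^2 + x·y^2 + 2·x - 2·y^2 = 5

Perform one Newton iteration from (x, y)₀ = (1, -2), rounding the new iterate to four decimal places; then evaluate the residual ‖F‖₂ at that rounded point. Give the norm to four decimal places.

At (1, -2): F = (6.0000, -5.0000).
Jacobian J = [[2·y^2 + y - 5, 4·x·y + x - 2], [4·x + y^2 + 2, 2·x·y - 4·y]].
At the point, J = [[1.0000, -9.0000], [10.0000, 4.0000]] (det J = 94.0000).
Solving J·Δ = −F gives Δ = (0.2234, 0.6915).
Then the next iterate is (x, y)₁ = (1.2234, -1.3085).
Re-evaluating at (1.2234, -1.3085): F = (0.088524, -0.889458), so ‖F‖₂ = 0.8939.

0.8939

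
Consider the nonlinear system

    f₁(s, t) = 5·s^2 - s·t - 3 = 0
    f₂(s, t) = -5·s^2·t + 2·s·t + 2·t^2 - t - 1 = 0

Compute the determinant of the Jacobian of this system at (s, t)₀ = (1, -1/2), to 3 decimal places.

J = [[10·s - t, -s], [-10·s·t + 2·t, -5·s^2 + 2·s + 4·t - 1]].
At the point, J = [[10.500, -1.000], [4.000, -6.000]].
det J = -59.000.

-59.000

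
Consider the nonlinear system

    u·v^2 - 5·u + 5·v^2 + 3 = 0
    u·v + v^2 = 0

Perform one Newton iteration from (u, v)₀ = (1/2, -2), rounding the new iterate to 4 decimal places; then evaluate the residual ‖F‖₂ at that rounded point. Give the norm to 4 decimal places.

6.9232

At (1/2, -2): F = (22.5000, 3.0000).
Jacobian J = [[v^2 - 5, 2·u·v + 10·v], [v, u + 2·v]].
At the point, J = [[-1.0000, -22.0000], [-2.0000, -3.5000]] (det J = -40.5000).
Solving J·Δ = −F gives Δ = (-0.3148, 1.0370).
Then the next iterate is (u, v)₁ = (0.1852, -0.9630).
Re-evaluating at (0.1852, -0.9630): F = (6.882594, 0.749021), so ‖F‖₂ = 6.9232.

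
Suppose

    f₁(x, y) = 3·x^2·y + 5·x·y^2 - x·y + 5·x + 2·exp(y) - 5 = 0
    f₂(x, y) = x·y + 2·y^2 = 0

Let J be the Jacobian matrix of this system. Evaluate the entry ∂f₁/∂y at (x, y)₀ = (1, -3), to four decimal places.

-27.9004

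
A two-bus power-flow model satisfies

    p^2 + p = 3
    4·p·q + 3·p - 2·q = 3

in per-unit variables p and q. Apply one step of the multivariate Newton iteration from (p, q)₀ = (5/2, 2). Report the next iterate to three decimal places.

(1.542, 0.755)

At (5/2, 2): F = (5.750, 20.500).
Jacobian J = [[2·p + 1, 0], [4·q + 3, 4·p - 2]].
At the point, J = [[6.000, 0.000], [11.000, 8.000]] (det J = 48.000).
Solving J·Δ = −F gives Δ = (-0.958, -1.245).
Then the next iterate is (p, q)₁ = (1.542, 0.755).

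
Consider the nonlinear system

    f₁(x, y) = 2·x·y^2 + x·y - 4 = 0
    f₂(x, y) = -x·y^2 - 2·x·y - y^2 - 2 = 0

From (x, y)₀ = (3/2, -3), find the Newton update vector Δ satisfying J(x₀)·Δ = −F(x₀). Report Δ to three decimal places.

(0.259, 1.356)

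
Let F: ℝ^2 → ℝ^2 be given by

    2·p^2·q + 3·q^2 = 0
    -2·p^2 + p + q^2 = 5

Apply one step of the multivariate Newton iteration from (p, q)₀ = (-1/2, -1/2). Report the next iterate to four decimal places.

(1.7885, 0.6154)

At (-1/2, -1/2): F = (0.5000, -5.7500).
Jacobian J = [[4·p·q, 2·p^2 + 6·q], [-4·p + 1, 2·q]].
At the point, J = [[1.0000, -2.5000], [3.0000, -1.0000]] (det J = 6.5000).
Solving J·Δ = −F gives Δ = (2.2885, 1.1154).
Then the next iterate is (p, q)₁ = (1.7885, 0.6154).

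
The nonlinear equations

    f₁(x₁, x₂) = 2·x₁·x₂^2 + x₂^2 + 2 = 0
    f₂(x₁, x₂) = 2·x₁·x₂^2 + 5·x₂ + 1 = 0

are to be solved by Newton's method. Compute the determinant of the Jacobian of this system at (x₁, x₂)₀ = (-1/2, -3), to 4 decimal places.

198.0000

J = [[2·x₂^2, 4·x₁·x₂ + 2·x₂], [2·x₂^2, 4·x₁·x₂ + 5]].
At the point, J = [[18.0000, 0.0000], [18.0000, 11.0000]].
det J = 198.0000.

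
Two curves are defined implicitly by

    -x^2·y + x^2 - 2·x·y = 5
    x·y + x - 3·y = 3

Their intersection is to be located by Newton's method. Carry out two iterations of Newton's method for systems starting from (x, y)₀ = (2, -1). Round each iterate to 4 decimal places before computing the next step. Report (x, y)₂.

At (2, -1): F = (7.0000, 0.0000).
Jacobian J = [[-2·x·y + 2·x - 2·y, -x^2 - 2·x], [y + 1, x - 3]].
At the point, J = [[10.0000, -8.0000], [0.0000, -1.0000]] (det J = -10.0000).
Solving J·Δ = −F gives Δ = (-0.7000, 0.0000).
Then the next iterate is (x, y)₁ = (1.3000, -1.0000).
Round to (1.3000, -1.0000) and repeat: F = (0.9800, 0.0000), J = [[7.2000, -4.2900], [0.0000, -1.7000]].
Δ = (-0.1361, 0.0000), so (x, y)₂ = (1.1639, -1.0000).

(1.1639, -1.0000)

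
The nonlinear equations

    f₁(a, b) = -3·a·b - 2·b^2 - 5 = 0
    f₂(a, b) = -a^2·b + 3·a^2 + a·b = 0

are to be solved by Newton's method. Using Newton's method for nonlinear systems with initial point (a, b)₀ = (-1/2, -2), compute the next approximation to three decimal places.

At (-1/2, -2): F = (-16.000, 2.250).
Jacobian J = [[-3·b, -3·a - 4·b], [-2·a·b + 6·a + b, -a^2 + a]].
At the point, J = [[6.000, 9.500], [-7.000, -0.750]] (det J = 62.000).
Solving J·Δ = −F gives Δ = (0.151, 1.589).
Then the next iterate is (a, b)₁ = (-0.349, -0.411).

(-0.349, -0.411)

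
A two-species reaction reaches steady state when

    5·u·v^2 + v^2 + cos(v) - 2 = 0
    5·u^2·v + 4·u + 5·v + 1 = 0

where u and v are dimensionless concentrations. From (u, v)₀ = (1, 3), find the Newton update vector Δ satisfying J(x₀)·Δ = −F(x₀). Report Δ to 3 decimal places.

(-0.968, -0.207)

At (1, 3): F = (51.01001, 35.000).
Jacobian J = [[5·v^2, 10·u·v + 2·v - sin(v)], [10·u·v + 4, 5·u^2 + 5]].
At the point, J = [[45.000, 35.85888], [34.000, 10.000]] (det J = -769.20192).
Solving J·Δ = −F gives Δ = (-0.968, -0.207).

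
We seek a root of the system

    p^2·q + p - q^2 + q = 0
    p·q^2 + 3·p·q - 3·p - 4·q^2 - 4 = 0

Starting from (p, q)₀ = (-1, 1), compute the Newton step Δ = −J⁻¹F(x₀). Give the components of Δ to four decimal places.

At (-1, 1): F = (0.0000, -9.0000).
Jacobian J = [[2·p·q + 1, p^2 - 2·q + 1], [q^2 + 3·q - 3, 2·p·q + 3·p - 8·q]].
At the point, J = [[-1.0000, 0.0000], [1.0000, -13.0000]] (det J = 13.0000).
Solving J·Δ = −F gives Δ = (0.0000, -0.6923).

(0.0000, -0.6923)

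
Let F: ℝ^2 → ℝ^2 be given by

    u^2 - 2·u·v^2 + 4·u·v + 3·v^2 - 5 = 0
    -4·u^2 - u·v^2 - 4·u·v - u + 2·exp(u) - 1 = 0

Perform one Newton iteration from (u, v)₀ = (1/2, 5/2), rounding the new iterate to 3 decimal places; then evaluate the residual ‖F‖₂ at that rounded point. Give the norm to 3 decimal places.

2.529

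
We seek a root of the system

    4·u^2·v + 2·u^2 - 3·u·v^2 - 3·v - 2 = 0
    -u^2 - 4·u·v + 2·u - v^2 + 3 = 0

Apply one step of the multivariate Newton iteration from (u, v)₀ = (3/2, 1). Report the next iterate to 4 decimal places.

At (3/2, 1): F = (4.0000, -3.2500).
Jacobian J = [[8·u·v + 4·u - 3·v^2, 4·u^2 - 6·u·v - 3], [-2·u - 4·v + 2, -4·u - 2·v]].
At the point, J = [[15.0000, -3.0000], [-5.0000, -8.0000]] (det J = -135.0000).
Solving J·Δ = −F gives Δ = (-0.3093, -0.2130).
Then the next iterate is (u, v)₁ = (1.1907, 0.7870).

(1.1907, 0.7870)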